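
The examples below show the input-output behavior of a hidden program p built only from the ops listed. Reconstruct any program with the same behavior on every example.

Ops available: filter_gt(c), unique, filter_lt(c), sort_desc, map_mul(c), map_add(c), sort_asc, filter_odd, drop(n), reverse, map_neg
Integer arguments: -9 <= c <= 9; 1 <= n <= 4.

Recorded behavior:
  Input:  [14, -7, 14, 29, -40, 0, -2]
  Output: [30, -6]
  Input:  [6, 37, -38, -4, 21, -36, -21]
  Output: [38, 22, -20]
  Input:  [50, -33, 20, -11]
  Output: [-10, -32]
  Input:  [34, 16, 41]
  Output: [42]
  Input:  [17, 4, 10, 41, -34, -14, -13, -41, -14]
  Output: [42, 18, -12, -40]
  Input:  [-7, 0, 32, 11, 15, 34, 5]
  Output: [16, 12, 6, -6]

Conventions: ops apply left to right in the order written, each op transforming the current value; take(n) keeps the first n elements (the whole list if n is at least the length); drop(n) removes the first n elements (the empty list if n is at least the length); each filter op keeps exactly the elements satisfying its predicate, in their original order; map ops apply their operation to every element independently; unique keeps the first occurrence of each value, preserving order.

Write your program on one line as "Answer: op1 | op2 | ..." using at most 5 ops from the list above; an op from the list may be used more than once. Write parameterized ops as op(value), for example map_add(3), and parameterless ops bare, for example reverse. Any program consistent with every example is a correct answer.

reverse | sort_desc | filter_odd | map_add(1)

Check, running the answer program on each example:
  [14, -7, 14, 29, -40, 0, -2] -> [-2, 0, -40, 29, 14, -7, 14] -> [29, 14, 14, 0, -2, -7, -40] -> [29, -7] -> [30, -6]
  [6, 37, -38, -4, 21, -36, -21] -> [-21, -36, 21, -4, -38, 37, 6] -> [37, 21, 6, -4, -21, -36, -38] -> [37, 21, -21] -> [38, 22, -20]
  [50, -33, 20, -11] -> [-11, 20, -33, 50] -> [50, 20, -11, -33] -> [-11, -33] -> [-10, -32]
  [34, 16, 41] -> [41, 16, 34] -> [41, 34, 16] -> [41] -> [42]
  [17, 4, 10, 41, -34, -14, -13, -41, -14] -> [-14, -41, -13, -14, -34, 41, 10, 4, 17] -> [41, 17, 10, 4, -13, -14, -14, -34, -41] -> [41, 17, -13, -41] -> [42, 18, -12, -40]
  [-7, 0, 32, 11, 15, 34, 5] -> [5, 34, 15, 11, 32, 0, -7] -> [34, 32, 15, 11, 5, 0, -7] -> [15, 11, 5, -7] -> [16, 12, 6, -6]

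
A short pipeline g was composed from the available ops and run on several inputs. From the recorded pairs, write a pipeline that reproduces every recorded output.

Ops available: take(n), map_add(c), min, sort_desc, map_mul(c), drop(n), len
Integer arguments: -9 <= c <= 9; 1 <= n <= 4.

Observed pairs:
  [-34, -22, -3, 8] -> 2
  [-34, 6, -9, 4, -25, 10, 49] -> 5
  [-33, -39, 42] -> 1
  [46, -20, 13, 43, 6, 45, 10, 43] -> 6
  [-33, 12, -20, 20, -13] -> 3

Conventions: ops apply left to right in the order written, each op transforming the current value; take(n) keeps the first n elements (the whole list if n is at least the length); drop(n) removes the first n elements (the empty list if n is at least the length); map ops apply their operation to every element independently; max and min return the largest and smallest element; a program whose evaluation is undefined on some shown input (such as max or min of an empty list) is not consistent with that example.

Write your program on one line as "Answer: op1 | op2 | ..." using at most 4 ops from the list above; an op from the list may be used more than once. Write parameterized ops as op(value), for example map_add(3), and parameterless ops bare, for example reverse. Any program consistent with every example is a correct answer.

sort_desc | drop(2) | map_mul(-8) | len

Check, running the answer program on each example:
  [-34, -22, -3, 8] -> [8, -3, -22, -34] -> [-22, -34] -> [176, 272] -> 2
  [-34, 6, -9, 4, -25, 10, 49] -> [49, 10, 6, 4, -9, -25, -34] -> [6, 4, -9, -25, -34] -> [-48, -32, 72, 200, 272] -> 5
  [-33, -39, 42] -> [42, -33, -39] -> [-39] -> [312] -> 1
  [46, -20, 13, 43, 6, 45, 10, 43] -> [46, 45, 43, 43, 13, 10, 6, -20] -> [43, 43, 13, 10, 6, -20] -> [-344, -344, -104, -80, -48, 160] -> 6
  [-33, 12, -20, 20, -13] -> [20, 12, -13, -20, -33] -> [-13, -20, -33] -> [104, 160, 264] -> 3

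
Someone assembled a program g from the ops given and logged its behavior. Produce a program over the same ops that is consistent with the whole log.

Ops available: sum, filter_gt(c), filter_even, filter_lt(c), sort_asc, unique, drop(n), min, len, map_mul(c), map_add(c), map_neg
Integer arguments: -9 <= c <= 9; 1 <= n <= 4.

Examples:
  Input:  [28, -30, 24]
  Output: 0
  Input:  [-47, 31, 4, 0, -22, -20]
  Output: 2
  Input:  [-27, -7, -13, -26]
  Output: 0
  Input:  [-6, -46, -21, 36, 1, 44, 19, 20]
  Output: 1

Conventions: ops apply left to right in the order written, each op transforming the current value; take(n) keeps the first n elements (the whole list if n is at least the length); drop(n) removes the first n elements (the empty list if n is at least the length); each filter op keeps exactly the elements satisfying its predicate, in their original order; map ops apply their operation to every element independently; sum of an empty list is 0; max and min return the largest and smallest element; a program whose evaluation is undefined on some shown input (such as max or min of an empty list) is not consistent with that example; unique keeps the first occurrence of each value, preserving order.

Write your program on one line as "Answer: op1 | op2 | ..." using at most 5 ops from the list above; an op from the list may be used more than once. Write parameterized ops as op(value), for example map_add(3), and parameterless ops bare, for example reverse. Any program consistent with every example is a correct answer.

map_add(-9) | drop(4) | filter_lt(7) | len

Check, running the answer program on each example:
  [28, -30, 24] -> [19, -39, 15] -> [] -> [] -> 0
  [-47, 31, 4, 0, -22, -20] -> [-56, 22, -5, -9, -31, -29] -> [-31, -29] -> [-31, -29] -> 2
  [-27, -7, -13, -26] -> [-36, -16, -22, -35] -> [] -> [] -> 0
  [-6, -46, -21, 36, 1, 44, 19, 20] -> [-15, -55, -30, 27, -8, 35, 10, 11] -> [-8, 35, 10, 11] -> [-8] -> 1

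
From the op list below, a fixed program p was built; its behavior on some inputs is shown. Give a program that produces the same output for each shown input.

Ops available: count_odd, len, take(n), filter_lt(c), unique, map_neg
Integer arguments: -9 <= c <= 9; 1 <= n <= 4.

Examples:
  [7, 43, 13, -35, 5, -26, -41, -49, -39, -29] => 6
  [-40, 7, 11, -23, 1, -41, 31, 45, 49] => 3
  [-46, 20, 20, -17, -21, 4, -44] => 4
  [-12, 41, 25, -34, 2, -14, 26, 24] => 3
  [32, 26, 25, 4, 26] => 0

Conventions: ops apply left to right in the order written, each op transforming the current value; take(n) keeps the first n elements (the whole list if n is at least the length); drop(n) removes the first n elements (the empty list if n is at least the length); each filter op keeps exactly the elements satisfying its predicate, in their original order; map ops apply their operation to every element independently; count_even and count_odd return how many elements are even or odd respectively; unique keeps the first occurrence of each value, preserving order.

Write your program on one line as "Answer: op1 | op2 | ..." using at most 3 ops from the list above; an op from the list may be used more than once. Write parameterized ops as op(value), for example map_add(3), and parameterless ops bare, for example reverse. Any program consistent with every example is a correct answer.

filter_lt(-9) | map_neg | len

Check, running the answer program on each example:
  [7, 43, 13, -35, 5, -26, -41, -49, -39, -29] -> [-35, -26, -41, -49, -39, -29] -> [35, 26, 41, 49, 39, 29] -> 6
  [-40, 7, 11, -23, 1, -41, 31, 45, 49] -> [-40, -23, -41] -> [40, 23, 41] -> 3
  [-46, 20, 20, -17, -21, 4, -44] -> [-46, -17, -21, -44] -> [46, 17, 21, 44] -> 4
  [-12, 41, 25, -34, 2, -14, 26, 24] -> [-12, -34, -14] -> [12, 34, 14] -> 3
  [32, 26, 25, 4, 26] -> [] -> [] -> 0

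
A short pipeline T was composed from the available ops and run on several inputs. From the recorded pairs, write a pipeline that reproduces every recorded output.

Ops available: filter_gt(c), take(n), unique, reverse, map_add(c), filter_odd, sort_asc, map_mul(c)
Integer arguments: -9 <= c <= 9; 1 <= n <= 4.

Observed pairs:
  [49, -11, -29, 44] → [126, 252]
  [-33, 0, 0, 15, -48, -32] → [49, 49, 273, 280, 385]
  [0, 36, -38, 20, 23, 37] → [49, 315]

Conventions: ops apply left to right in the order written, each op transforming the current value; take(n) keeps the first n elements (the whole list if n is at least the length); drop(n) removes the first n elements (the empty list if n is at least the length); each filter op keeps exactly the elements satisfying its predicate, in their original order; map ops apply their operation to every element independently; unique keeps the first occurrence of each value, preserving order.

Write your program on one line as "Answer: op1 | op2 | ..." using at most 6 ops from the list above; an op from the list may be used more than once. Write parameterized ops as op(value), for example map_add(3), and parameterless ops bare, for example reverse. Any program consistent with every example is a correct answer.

reverse | map_add(-7) | map_mul(-7) | sort_asc | filter_gt(-1)

Check, running the answer program on each example:
  [49, -11, -29, 44] -> [44, -29, -11, 49] -> [37, -36, -18, 42] -> [-259, 252, 126, -294] -> [-294, -259, 126, 252] -> [126, 252]
  [-33, 0, 0, 15, -48, -32] -> [-32, -48, 15, 0, 0, -33] -> [-39, -55, 8, -7, -7, -40] -> [273, 385, -56, 49, 49, 280] -> [-56, 49, 49, 273, 280, 385] -> [49, 49, 273, 280, 385]
  [0, 36, -38, 20, 23, 37] -> [37, 23, 20, -38, 36, 0] -> [30, 16, 13, -45, 29, -7] -> [-210, -112, -91, 315, -203, 49] -> [-210, -203, -112, -91, 49, 315] -> [49, 315]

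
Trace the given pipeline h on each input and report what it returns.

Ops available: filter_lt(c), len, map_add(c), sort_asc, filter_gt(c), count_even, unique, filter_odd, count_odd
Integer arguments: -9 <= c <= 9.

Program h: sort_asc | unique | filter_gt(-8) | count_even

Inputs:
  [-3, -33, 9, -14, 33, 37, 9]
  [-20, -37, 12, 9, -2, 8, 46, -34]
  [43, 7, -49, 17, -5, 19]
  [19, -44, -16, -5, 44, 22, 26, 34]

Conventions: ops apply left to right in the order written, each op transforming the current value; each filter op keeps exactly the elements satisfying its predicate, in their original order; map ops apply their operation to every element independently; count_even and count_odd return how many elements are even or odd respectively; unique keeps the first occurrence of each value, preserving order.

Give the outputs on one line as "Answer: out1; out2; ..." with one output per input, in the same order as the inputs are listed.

Execution, op by op:
  [-3, -33, 9, -14, 33, 37, 9] -> [-33, -14, -3, 9, 9, 33, 37] -> [-33, -14, -3, 9, 33, 37] -> [-3, 9, 33, 37] -> 0
  [-20, -37, 12, 9, -2, 8, 46, -34] -> [-37, -34, -20, -2, 8, 9, 12, 46] -> [-37, -34, -20, -2, 8, 9, 12, 46] -> [-2, 8, 9, 12, 46] -> 4
  [43, 7, -49, 17, -5, 19] -> [-49, -5, 7, 17, 19, 43] -> [-49, -5, 7, 17, 19, 43] -> [-5, 7, 17, 19, 43] -> 0
  [19, -44, -16, -5, 44, 22, 26, 34] -> [-44, -16, -5, 19, 22, 26, 34, 44] -> [-44, -16, -5, 19, 22, 26, 34, 44] -> [-5, 19, 22, 26, 34, 44] -> 4

0; 4; 0; 4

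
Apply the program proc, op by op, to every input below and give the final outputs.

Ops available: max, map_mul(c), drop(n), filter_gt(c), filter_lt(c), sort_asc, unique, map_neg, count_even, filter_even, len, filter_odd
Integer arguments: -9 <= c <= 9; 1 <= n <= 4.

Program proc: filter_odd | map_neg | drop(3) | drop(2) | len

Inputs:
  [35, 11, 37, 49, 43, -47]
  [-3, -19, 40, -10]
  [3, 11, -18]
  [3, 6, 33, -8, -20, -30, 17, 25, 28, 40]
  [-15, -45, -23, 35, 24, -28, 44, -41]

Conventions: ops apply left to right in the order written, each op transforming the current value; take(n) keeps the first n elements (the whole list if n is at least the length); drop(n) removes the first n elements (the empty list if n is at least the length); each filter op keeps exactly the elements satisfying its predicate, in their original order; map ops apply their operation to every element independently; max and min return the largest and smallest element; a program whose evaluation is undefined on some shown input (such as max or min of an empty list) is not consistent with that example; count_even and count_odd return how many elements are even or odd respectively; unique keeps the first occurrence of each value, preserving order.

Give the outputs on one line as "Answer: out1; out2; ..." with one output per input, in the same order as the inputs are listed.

1; 0; 0; 0; 0

Execution, op by op:
  [35, 11, 37, 49, 43, -47] -> [35, 11, 37, 49, 43, -47] -> [-35, -11, -37, -49, -43, 47] -> [-49, -43, 47] -> [47] -> 1
  [-3, -19, 40, -10] -> [-3, -19] -> [3, 19] -> [] -> [] -> 0
  [3, 11, -18] -> [3, 11] -> [-3, -11] -> [] -> [] -> 0
  [3, 6, 33, -8, -20, -30, 17, 25, 28, 40] -> [3, 33, 17, 25] -> [-3, -33, -17, -25] -> [-25] -> [] -> 0
  [-15, -45, -23, 35, 24, -28, 44, -41] -> [-15, -45, -23, 35, -41] -> [15, 45, 23, -35, 41] -> [-35, 41] -> [] -> 0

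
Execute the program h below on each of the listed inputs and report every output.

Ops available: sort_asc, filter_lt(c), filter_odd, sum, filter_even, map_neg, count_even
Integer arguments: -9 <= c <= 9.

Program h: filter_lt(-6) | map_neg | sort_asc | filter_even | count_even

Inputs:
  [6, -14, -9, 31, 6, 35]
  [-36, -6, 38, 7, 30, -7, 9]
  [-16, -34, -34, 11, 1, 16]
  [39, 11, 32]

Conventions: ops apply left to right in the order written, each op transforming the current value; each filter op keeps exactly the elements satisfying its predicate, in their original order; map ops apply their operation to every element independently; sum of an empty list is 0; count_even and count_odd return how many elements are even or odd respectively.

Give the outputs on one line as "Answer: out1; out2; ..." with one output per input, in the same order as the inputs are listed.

1; 1; 3; 0

Execution, op by op:
  [6, -14, -9, 31, 6, 35] -> [-14, -9] -> [14, 9] -> [9, 14] -> [14] -> 1
  [-36, -6, 38, 7, 30, -7, 9] -> [-36, -7] -> [36, 7] -> [7, 36] -> [36] -> 1
  [-16, -34, -34, 11, 1, 16] -> [-16, -34, -34] -> [16, 34, 34] -> [16, 34, 34] -> [16, 34, 34] -> 3
  [39, 11, 32] -> [] -> [] -> [] -> [] -> 0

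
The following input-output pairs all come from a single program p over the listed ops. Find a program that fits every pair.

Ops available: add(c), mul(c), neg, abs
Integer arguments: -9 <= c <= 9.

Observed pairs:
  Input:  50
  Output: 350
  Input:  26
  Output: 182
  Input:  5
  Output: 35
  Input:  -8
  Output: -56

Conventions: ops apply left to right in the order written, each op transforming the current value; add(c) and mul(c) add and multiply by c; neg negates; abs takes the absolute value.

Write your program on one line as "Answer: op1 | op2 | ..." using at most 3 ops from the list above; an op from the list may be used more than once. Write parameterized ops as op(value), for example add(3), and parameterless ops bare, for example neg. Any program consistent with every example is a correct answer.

neg | mul(-7)

Check, running the answer program on each example:
  50 -> -50 -> 350
  26 -> -26 -> 182
  5 -> -5 -> 35
  -8 -> 8 -> -56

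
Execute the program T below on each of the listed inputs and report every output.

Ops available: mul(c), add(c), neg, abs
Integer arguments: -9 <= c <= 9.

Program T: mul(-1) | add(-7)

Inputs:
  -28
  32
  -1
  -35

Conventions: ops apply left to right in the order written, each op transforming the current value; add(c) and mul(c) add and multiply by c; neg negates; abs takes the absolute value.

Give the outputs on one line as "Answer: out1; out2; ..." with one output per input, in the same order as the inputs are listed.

Execution, op by op:
  -28 -> 28 -> 21
  32 -> -32 -> -39
  -1 -> 1 -> -6
  -35 -> 35 -> 28

21; -39; -6; 28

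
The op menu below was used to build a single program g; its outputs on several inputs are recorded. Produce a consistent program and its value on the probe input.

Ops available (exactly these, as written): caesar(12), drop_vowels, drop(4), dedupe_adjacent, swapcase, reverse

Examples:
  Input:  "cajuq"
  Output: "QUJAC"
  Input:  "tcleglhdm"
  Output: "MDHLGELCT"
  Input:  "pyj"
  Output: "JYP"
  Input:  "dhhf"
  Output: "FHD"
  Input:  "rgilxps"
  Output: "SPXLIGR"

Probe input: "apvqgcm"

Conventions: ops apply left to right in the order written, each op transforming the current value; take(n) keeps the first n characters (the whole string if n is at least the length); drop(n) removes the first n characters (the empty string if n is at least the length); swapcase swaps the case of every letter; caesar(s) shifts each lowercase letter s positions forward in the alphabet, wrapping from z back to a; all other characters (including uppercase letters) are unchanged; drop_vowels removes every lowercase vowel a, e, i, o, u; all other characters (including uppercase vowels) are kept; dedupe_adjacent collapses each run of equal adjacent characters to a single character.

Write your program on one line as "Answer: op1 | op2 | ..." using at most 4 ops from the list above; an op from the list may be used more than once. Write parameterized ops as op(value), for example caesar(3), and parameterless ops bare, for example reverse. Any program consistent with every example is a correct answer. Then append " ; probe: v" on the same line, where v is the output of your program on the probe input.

reverse | dedupe_adjacent | swapcase ; probe: "MCGQVPA"

Check, running the answer program on each example:
  "cajuq" -> "qujac" -> "qujac" -> "QUJAC"
  "tcleglhdm" -> "mdhlgelct" -> "mdhlgelct" -> "MDHLGELCT"
  "pyj" -> "jyp" -> "jyp" -> "JYP"
  "dhhf" -> "fhhd" -> "fhd" -> "FHD"
  "rgilxps" -> "spxligr" -> "spxligr" -> "SPXLIGR"
  probe: "apvqgcm" -> "mcgqvpa" -> "mcgqvpa" -> "MCGQVPA"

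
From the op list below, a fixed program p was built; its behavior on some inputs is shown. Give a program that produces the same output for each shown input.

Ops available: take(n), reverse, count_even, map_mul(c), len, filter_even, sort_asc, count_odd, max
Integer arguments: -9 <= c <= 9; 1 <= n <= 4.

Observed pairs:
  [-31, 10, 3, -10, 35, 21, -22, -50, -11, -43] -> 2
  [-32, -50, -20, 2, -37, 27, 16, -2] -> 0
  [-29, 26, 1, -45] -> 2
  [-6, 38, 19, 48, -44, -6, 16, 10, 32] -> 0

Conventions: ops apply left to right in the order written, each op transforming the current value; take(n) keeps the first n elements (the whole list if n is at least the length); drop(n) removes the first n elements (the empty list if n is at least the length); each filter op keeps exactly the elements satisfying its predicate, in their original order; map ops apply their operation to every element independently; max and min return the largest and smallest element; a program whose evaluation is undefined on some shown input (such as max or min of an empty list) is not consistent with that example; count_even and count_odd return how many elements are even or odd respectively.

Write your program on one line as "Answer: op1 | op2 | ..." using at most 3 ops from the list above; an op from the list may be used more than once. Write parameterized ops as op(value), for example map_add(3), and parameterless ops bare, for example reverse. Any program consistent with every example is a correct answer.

reverse | take(2) | count_odd

Check, running the answer program on each example:
  [-31, 10, 3, -10, 35, 21, -22, -50, -11, -43] -> [-43, -11, -50, -22, 21, 35, -10, 3, 10, -31] -> [-43, -11] -> 2
  [-32, -50, -20, 2, -37, 27, 16, -2] -> [-2, 16, 27, -37, 2, -20, -50, -32] -> [-2, 16] -> 0
  [-29, 26, 1, -45] -> [-45, 1, 26, -29] -> [-45, 1] -> 2
  [-6, 38, 19, 48, -44, -6, 16, 10, 32] -> [32, 10, 16, -6, -44, 48, 19, 38, -6] -> [32, 10] -> 0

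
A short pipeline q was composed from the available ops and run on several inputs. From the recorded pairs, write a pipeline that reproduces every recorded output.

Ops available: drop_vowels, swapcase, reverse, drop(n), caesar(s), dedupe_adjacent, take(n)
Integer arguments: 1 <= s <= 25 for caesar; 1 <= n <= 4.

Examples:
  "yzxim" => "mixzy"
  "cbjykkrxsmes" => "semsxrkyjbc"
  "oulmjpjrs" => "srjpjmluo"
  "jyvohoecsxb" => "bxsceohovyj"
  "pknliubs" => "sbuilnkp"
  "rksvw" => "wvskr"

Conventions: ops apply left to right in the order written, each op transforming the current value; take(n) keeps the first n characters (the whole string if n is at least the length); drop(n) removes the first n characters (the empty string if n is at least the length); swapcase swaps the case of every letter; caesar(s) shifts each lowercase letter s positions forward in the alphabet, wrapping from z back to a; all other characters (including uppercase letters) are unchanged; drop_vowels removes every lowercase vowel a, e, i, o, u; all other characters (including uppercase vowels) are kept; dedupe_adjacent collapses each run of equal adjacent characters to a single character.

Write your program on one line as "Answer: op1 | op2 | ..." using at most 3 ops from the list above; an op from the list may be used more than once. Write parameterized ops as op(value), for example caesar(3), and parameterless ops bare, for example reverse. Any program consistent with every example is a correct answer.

reverse | dedupe_adjacent

Check, running the answer program on each example:
  "yzxim" -> "mixzy" -> "mixzy"
  "cbjykkrxsmes" -> "semsxrkkyjbc" -> "semsxrkyjbc"
  "oulmjpjrs" -> "srjpjmluo" -> "srjpjmluo"
  "jyvohoecsxb" -> "bxsceohovyj" -> "bxsceohovyj"
  "pknliubs" -> "sbuilnkp" -> "sbuilnkp"
  "rksvw" -> "wvskr" -> "wvskr"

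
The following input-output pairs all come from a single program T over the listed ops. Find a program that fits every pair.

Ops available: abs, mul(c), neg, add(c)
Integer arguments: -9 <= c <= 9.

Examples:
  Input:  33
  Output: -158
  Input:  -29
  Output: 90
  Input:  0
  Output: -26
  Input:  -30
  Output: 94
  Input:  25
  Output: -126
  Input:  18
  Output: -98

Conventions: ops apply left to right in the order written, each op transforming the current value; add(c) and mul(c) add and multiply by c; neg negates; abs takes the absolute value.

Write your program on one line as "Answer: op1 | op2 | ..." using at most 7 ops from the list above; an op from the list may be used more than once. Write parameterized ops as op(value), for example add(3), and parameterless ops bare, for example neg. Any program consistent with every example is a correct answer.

add(2) | add(1) | neg | mul(4) | add(-9) | add(-5)

Check, running the answer program on each example:
  33 -> 35 -> 36 -> -36 -> -144 -> -153 -> -158
  -29 -> -27 -> -26 -> 26 -> 104 -> 95 -> 90
  0 -> 2 -> 3 -> -3 -> -12 -> -21 -> -26
  -30 -> -28 -> -27 -> 27 -> 108 -> 99 -> 94
  25 -> 27 -> 28 -> -28 -> -112 -> -121 -> -126
  18 -> 20 -> 21 -> -21 -> -84 -> -93 -> -98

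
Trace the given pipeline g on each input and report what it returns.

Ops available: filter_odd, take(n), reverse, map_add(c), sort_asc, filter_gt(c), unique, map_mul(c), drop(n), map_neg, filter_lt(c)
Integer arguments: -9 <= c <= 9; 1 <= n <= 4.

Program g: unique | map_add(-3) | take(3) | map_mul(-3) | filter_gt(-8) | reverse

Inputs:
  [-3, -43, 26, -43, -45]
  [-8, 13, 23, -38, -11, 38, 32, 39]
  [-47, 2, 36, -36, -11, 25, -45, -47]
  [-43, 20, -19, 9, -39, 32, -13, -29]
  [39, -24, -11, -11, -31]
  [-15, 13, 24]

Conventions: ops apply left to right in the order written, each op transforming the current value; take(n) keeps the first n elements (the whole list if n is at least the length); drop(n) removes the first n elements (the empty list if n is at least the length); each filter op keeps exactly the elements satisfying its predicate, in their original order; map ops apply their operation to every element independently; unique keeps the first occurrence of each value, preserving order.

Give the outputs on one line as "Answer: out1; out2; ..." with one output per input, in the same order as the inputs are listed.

Execution, op by op:
  [-3, -43, 26, -43, -45] -> [-3, -43, 26, -45] -> [-6, -46, 23, -48] -> [-6, -46, 23] -> [18, 138, -69] -> [18, 138] -> [138, 18]
  [-8, 13, 23, -38, -11, 38, 32, 39] -> [-8, 13, 23, -38, -11, 38, 32, 39] -> [-11, 10, 20, -41, -14, 35, 29, 36] -> [-11, 10, 20] -> [33, -30, -60] -> [33] -> [33]
  [-47, 2, 36, -36, -11, 25, -45, -47] -> [-47, 2, 36, -36, -11, 25, -45] -> [-50, -1, 33, -39, -14, 22, -48] -> [-50, -1, 33] -> [150, 3, -99] -> [150, 3] -> [3, 150]
  [-43, 20, -19, 9, -39, 32, -13, -29] -> [-43, 20, -19, 9, -39, 32, -13, -29] -> [-46, 17, -22, 6, -42, 29, -16, -32] -> [-46, 17, -22] -> [138, -51, 66] -> [138, 66] -> [66, 138]
  [39, -24, -11, -11, -31] -> [39, -24, -11, -31] -> [36, -27, -14, -34] -> [36, -27, -14] -> [-108, 81, 42] -> [81, 42] -> [42, 81]
  [-15, 13, 24] -> [-15, 13, 24] -> [-18, 10, 21] -> [-18, 10, 21] -> [54, -30, -63] -> [54] -> [54]

[138, 18]; [33]; [3, 150]; [66, 138]; [42, 81]; [54]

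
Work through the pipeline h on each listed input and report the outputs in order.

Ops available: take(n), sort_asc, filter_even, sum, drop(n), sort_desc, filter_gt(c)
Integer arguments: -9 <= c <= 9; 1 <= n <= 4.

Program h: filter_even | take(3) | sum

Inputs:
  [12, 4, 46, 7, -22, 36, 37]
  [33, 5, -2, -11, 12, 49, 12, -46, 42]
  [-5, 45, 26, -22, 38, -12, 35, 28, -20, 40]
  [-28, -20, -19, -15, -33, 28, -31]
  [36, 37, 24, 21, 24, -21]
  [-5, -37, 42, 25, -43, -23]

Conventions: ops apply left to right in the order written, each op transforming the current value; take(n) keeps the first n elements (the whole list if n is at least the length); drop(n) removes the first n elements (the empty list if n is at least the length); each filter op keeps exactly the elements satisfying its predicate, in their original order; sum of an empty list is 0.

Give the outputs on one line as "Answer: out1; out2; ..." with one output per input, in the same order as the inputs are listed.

62; 22; 42; -20; 84; 42

Execution, op by op:
  [12, 4, 46, 7, -22, 36, 37] -> [12, 4, 46, -22, 36] -> [12, 4, 46] -> 62
  [33, 5, -2, -11, 12, 49, 12, -46, 42] -> [-2, 12, 12, -46, 42] -> [-2, 12, 12] -> 22
  [-5, 45, 26, -22, 38, -12, 35, 28, -20, 40] -> [26, -22, 38, -12, 28, -20, 40] -> [26, -22, 38] -> 42
  [-28, -20, -19, -15, -33, 28, -31] -> [-28, -20, 28] -> [-28, -20, 28] -> -20
  [36, 37, 24, 21, 24, -21] -> [36, 24, 24] -> [36, 24, 24] -> 84
  [-5, -37, 42, 25, -43, -23] -> [42] -> [42] -> 42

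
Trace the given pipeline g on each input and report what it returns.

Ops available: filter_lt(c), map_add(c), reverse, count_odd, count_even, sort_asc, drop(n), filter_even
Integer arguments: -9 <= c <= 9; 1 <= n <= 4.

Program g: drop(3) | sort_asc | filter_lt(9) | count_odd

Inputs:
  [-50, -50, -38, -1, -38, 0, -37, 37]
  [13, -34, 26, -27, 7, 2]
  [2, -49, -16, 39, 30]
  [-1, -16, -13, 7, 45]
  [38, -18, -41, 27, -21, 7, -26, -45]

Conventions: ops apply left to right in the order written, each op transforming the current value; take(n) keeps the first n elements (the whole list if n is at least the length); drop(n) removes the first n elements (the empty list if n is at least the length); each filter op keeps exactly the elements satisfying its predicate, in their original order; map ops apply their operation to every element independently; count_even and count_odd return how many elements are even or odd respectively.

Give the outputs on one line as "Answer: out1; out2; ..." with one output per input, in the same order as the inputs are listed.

2; 2; 0; 1; 3

Execution, op by op:
  [-50, -50, -38, -1, -38, 0, -37, 37] -> [-1, -38, 0, -37, 37] -> [-38, -37, -1, 0, 37] -> [-38, -37, -1, 0] -> 2
  [13, -34, 26, -27, 7, 2] -> [-27, 7, 2] -> [-27, 2, 7] -> [-27, 2, 7] -> 2
  [2, -49, -16, 39, 30] -> [39, 30] -> [30, 39] -> [] -> 0
  [-1, -16, -13, 7, 45] -> [7, 45] -> [7, 45] -> [7] -> 1
  [38, -18, -41, 27, -21, 7, -26, -45] -> [27, -21, 7, -26, -45] -> [-45, -26, -21, 7, 27] -> [-45, -26, -21, 7] -> 3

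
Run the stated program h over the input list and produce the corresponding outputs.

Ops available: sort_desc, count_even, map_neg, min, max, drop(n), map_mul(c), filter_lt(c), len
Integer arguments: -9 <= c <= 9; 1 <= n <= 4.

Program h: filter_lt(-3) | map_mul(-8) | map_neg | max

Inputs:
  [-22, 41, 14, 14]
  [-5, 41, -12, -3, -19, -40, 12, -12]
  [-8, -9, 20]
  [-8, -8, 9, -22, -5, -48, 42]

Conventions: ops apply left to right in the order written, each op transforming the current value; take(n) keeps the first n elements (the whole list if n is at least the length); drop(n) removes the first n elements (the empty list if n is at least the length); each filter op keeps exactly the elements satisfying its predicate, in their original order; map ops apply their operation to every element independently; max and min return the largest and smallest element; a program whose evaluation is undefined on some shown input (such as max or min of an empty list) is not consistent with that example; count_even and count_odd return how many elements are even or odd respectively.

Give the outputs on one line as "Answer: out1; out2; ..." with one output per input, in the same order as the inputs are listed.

Execution, op by op:
  [-22, 41, 14, 14] -> [-22] -> [176] -> [-176] -> -176
  [-5, 41, -12, -3, -19, -40, 12, -12] -> [-5, -12, -19, -40, -12] -> [40, 96, 152, 320, 96] -> [-40, -96, -152, -320, -96] -> -40
  [-8, -9, 20] -> [-8, -9] -> [64, 72] -> [-64, -72] -> -64
  [-8, -8, 9, -22, -5, -48, 42] -> [-8, -8, -22, -5, -48] -> [64, 64, 176, 40, 384] -> [-64, -64, -176, -40, -384] -> -40

-176; -40; -64; -40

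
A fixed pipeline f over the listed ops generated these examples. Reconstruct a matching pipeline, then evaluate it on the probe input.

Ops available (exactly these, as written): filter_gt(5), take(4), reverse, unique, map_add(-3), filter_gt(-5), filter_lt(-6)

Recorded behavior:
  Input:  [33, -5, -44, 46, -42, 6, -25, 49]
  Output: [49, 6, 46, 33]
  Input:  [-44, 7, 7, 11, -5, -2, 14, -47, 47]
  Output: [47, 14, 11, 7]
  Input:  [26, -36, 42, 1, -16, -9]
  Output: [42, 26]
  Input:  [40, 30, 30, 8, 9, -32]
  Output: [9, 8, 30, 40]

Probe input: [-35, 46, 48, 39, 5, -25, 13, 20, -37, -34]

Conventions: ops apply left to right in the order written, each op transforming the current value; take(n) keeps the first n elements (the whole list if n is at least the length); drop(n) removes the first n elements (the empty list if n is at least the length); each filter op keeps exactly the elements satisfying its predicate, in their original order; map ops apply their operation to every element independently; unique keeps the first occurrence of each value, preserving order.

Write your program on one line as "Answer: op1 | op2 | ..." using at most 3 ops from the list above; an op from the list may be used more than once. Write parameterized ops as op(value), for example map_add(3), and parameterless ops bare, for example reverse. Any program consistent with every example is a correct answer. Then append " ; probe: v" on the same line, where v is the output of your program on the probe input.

reverse | filter_gt(5) | unique ; probe: [20, 13, 39, 48, 46]

Check, running the answer program on each example:
  [33, -5, -44, 46, -42, 6, -25, 49] -> [49, -25, 6, -42, 46, -44, -5, 33] -> [49, 6, 46, 33] -> [49, 6, 46, 33]
  [-44, 7, 7, 11, -5, -2, 14, -47, 47] -> [47, -47, 14, -2, -5, 11, 7, 7, -44] -> [47, 14, 11, 7, 7] -> [47, 14, 11, 7]
  [26, -36, 42, 1, -16, -9] -> [-9, -16, 1, 42, -36, 26] -> [42, 26] -> [42, 26]
  [40, 30, 30, 8, 9, -32] -> [-32, 9, 8, 30, 30, 40] -> [9, 8, 30, 30, 40] -> [9, 8, 30, 40]
  probe: [-35, 46, 48, 39, 5, -25, 13, 20, -37, -34] -> [-34, -37, 20, 13, -25, 5, 39, 48, 46, -35] -> [20, 13, 39, 48, 46] -> [20, 13, 39, 48, 46]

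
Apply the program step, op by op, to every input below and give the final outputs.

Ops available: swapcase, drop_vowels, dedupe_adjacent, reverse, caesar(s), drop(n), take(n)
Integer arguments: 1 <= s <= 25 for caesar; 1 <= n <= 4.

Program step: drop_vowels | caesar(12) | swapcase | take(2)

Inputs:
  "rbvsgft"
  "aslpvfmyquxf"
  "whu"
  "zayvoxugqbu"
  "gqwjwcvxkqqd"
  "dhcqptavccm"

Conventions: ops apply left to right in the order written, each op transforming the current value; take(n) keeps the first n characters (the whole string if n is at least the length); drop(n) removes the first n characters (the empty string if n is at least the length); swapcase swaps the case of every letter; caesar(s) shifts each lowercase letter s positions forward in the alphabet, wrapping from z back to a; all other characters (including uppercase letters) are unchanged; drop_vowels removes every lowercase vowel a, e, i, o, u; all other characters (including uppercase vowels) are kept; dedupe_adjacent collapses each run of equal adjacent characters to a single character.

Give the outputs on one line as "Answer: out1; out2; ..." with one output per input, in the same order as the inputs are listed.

"DN"; "EX"; "IT"; "LK"; "SC"; "PT"

Execution, op by op:
  "rbvsgft" -> "rbvsgft" -> "dnhesrf" -> "DNHESRF" -> "DN"
  "aslpvfmyquxf" -> "slpvfmyqxf" -> "exbhrykcjr" -> "EXBHRYKCJR" -> "EX"
  "whu" -> "wh" -> "it" -> "IT" -> "IT"
  "zayvoxugqbu" -> "zyvxgqb" -> "lkhjscn" -> "LKHJSCN" -> "LK"
  "gqwjwcvxkqqd" -> "gqwjwcvxkqqd" -> "sciviohjwccp" -> "SCIVIOHJWCCP" -> "SC"
  "dhcqptavccm" -> "dhcqptvccm" -> "ptocbfhooy" -> "PTOCBFHOOY" -> "PT"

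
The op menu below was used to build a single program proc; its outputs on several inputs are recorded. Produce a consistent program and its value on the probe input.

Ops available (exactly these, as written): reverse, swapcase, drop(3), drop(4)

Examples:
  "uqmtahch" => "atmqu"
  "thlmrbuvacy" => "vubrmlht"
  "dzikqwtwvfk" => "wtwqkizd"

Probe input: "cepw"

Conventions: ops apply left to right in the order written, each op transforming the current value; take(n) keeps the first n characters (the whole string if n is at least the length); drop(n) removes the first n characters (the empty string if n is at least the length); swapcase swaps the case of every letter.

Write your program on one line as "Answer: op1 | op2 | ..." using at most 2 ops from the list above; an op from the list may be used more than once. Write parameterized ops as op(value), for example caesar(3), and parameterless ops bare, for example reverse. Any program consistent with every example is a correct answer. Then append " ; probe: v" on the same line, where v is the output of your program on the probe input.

reverse | drop(3) ; probe: "c"

Check, running the answer program on each example:
  "uqmtahch" -> "hchatmqu" -> "atmqu"
  "thlmrbuvacy" -> "ycavubrmlht" -> "vubrmlht"
  "dzikqwtwvfk" -> "kfvwtwqkizd" -> "wtwqkizd"
  probe: "cepw" -> "wpec" -> "c"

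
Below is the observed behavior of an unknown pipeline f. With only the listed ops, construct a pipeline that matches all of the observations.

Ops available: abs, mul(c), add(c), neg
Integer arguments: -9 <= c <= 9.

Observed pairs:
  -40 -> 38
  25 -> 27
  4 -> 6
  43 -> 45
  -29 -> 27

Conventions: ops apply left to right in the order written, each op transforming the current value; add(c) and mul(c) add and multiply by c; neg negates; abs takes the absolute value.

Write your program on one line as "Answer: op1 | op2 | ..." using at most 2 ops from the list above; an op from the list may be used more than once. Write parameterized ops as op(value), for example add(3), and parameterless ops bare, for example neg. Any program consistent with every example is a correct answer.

add(2) | abs

Check, running the answer program on each example:
  -40 -> -38 -> 38
  25 -> 27 -> 27
  4 -> 6 -> 6
  43 -> 45 -> 45
  -29 -> -27 -> 27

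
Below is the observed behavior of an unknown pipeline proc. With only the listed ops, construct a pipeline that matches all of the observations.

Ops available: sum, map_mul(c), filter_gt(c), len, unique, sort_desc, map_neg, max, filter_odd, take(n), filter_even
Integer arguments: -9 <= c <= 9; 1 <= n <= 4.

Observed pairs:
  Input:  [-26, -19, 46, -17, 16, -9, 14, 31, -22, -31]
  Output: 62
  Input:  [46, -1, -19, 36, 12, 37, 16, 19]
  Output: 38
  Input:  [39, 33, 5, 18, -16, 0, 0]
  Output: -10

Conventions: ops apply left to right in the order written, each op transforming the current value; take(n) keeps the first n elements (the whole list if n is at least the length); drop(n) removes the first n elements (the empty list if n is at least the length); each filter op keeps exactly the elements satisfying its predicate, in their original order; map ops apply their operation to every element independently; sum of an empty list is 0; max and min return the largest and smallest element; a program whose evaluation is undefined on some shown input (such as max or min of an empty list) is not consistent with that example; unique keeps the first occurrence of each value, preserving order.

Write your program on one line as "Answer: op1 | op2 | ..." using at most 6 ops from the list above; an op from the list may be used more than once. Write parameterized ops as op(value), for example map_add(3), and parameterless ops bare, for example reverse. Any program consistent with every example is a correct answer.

map_neg | filter_odd | sort_desc | map_neg | map_mul(-2) | max

Check, running the answer program on each example:
  [-26, -19, 46, -17, 16, -9, 14, 31, -22, -31] -> [26, 19, -46, 17, -16, 9, -14, -31, 22, 31] -> [19, 17, 9, -31, 31] -> [31, 19, 17, 9, -31] -> [-31, -19, -17, -9, 31] -> [62, 38, 34, 18, -62] -> 62
  [46, -1, -19, 36, 12, 37, 16, 19] -> [-46, 1, 19, -36, -12, -37, -16, -19] -> [1, 19, -37, -19] -> [19, 1, -19, -37] -> [-19, -1, 19, 37] -> [38, 2, -38, -74] -> 38
  [39, 33, 5, 18, -16, 0, 0] -> [-39, -33, -5, -18, 16, 0, 0] -> [-39, -33, -5] -> [-5, -33, -39] -> [5, 33, 39] -> [-10, -66, -78] -> -10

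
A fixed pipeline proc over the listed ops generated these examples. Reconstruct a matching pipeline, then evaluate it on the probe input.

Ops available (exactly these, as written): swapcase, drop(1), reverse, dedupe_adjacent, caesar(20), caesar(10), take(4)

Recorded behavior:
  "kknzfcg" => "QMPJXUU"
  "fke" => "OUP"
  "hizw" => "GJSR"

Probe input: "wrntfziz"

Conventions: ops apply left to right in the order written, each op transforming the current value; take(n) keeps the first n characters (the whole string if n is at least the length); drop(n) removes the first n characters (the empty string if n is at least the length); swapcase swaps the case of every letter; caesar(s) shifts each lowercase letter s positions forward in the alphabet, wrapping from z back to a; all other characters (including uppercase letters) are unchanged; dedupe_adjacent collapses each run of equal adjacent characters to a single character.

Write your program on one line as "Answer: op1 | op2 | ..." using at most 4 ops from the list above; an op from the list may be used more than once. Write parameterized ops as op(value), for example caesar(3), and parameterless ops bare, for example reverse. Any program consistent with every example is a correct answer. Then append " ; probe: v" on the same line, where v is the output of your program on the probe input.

caesar(10) | reverse | swapcase ; probe: "JSJPDXBG"

Check, running the answer program on each example:
  "kknzfcg" -> "uuxjpmq" -> "qmpjxuu" -> "QMPJXUU"
  "fke" -> "puo" -> "oup" -> "OUP"
  "hizw" -> "rsjg" -> "gjsr" -> "GJSR"
  probe: "wrntfziz" -> "gbxdpjsj" -> "jsjpdxbg" -> "JSJPDXBG"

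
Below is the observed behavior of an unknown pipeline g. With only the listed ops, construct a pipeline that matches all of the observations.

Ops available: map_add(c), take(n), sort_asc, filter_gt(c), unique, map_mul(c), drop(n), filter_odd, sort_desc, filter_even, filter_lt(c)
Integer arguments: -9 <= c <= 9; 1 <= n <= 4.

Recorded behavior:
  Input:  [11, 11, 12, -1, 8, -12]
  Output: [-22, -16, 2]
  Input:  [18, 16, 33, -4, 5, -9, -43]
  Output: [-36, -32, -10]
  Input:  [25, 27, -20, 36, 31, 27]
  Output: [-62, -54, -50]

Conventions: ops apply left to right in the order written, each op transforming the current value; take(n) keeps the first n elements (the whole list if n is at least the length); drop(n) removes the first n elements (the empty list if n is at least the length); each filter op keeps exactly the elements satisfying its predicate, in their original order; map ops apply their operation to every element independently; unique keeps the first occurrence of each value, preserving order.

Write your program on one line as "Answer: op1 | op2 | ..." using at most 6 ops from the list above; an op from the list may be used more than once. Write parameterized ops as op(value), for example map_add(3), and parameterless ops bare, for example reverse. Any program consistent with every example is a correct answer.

unique | map_mul(-2) | filter_lt(7) | sort_asc | drop(1)

Check, running the answer program on each example:
  [11, 11, 12, -1, 8, -12] -> [11, 12, -1, 8, -12] -> [-22, -24, 2, -16, 24] -> [-22, -24, 2, -16] -> [-24, -22, -16, 2] -> [-22, -16, 2]
  [18, 16, 33, -4, 5, -9, -43] -> [18, 16, 33, -4, 5, -9, -43] -> [-36, -32, -66, 8, -10, 18, 86] -> [-36, -32, -66, -10] -> [-66, -36, -32, -10] -> [-36, -32, -10]
  [25, 27, -20, 36, 31, 27] -> [25, 27, -20, 36, 31] -> [-50, -54, 40, -72, -62] -> [-50, -54, -72, -62] -> [-72, -62, -54, -50] -> [-62, -54, -50]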